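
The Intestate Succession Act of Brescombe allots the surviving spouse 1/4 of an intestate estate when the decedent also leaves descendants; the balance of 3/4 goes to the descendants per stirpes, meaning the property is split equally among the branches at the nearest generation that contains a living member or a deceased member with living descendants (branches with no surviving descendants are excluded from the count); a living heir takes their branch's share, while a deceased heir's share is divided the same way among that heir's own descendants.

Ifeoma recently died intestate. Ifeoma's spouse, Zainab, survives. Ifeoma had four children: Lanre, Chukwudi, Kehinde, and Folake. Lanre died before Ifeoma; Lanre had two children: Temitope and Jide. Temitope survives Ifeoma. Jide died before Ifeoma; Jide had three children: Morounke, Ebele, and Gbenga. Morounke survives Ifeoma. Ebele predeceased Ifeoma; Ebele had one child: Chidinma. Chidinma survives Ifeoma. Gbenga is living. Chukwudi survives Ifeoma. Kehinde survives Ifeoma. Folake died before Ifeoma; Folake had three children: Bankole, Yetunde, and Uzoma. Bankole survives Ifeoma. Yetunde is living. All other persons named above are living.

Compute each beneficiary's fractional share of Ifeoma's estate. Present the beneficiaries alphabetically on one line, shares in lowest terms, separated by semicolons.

Bankole 1/16; Chidinma 1/32; Chukwudi 3/16; Gbenga 1/32; Kehinde 3/16; Morounke 1/32; Temitope 3/32; Uzoma 1/16; Yetunde 1/16; Zainab 1/4

Zainab, as surviving spouse, takes 1/4.
The remaining 3/4 passes to Ifeoma's descendants per stirpes.
The 3/4 is divided into 4 equal shares of 3/16 among Lanre, Chukwudi, Kehinde, Folake.
Lanre predeceased; the 3/16 allotted to Lanre's branch passes to Lanre's issue by representation.
The 3/16 is divided into 2 equal shares of 3/32 among Temitope, Jide.
Temitope is living and takes 3/32.
Jide predeceased; the 3/32 allotted to Jide's branch passes to Jide's issue by representation.
The 3/32 is divided into 3 equal shares of 1/32 among Morounke, Ebele, Gbenga.
Morounke is living and takes 1/32.
Ebele predeceased; the 1/32 allotted to Ebele's branch passes to Ebele's issue by representation.
Chidinma is the sole taker at this level and receives the full 1/32.
Gbenga is living and takes 1/32.
Chukwudi is living and takes 3/16.
Kehinde is living and takes 3/16.
Folake predeceased; the 3/16 allotted to Folake's branch passes to Folake's issue by representation.
The 3/16 is divided into 3 equal shares of 1/16 among Bankole, Yetunde, Uzoma.
Bankole is living and takes 1/16.
Yetunde is living and takes 1/16.
Uzoma is living and takes 1/16.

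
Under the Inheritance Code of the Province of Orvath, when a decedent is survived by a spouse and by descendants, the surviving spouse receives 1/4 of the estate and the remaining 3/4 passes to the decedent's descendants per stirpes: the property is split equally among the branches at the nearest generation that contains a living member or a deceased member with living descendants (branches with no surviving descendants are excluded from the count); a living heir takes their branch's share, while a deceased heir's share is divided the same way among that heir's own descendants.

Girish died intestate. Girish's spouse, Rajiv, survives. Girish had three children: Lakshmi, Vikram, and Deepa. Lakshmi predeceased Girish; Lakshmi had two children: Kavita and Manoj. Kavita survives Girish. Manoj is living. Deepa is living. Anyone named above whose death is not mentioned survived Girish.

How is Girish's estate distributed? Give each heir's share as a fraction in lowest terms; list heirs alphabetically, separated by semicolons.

Rajiv, as surviving spouse, takes 1/4.
The remaining 3/4 passes to Girish's descendants per stirpes.
The 3/4 is divided into 3 equal shares of 1/4 among Lakshmi, Vikram, Deepa.
Lakshmi predeceased; the 1/4 allotted to Lakshmi's branch passes to Lakshmi's issue by representation.
The 1/4 is divided into 2 equal shares of 1/8 among Kavita, Manoj.
Kavita is living and takes 1/8.
Manoj is living and takes 1/8.
Vikram is living and takes 1/4.
Deepa is living and takes 1/4.

Deepa 1/4; Kavita 1/8; Manoj 1/8; Rajiv 1/4; Vikram 1/4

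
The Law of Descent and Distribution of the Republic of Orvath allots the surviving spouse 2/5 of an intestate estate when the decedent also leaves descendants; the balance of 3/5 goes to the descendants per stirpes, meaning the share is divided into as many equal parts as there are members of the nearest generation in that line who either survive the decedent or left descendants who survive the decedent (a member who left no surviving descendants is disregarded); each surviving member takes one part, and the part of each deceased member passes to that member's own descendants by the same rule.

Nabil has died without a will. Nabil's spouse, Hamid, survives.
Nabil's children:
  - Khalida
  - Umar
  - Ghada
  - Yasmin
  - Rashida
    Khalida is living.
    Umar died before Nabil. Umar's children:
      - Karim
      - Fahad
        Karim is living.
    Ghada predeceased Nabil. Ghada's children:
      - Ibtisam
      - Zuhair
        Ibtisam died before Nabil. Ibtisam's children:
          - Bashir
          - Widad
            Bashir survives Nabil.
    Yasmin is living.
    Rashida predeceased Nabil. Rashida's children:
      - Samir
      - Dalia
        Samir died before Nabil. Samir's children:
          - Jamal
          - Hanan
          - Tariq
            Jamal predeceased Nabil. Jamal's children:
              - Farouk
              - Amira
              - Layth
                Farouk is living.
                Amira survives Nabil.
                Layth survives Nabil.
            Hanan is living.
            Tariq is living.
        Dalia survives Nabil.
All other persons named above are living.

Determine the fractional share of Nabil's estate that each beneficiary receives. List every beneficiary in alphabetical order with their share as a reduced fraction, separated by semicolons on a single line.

Hamid, as surviving spouse, takes 2/5.
The remaining 3/5 passes to Nabil's descendants per stirpes.
The 3/5 is divided into 5 equal shares of 3/25 among Khalida, Umar, Ghada, Yasmin, Rashida.
Khalida is living and takes 3/25.
Umar predeceased; the 3/25 allotted to Umar's branch passes to Umar's issue by representation.
The 3/25 is divided into 2 equal shares of 3/50 among Karim, Fahad.
Karim is living and takes 3/50.
Fahad is living and takes 3/50.
Ghada predeceased; the 3/25 allotted to Ghada's branch passes to Ghada's issue by representation.
The 3/25 is divided into 2 equal shares of 3/50 among Ibtisam, Zuhair.
Ibtisam predeceased; the 3/50 allotted to Ibtisam's branch passes to Ibtisam's issue by representation.
The 3/50 is divided into 2 equal shares of 3/100 among Bashir, Widad.
Bashir is living and takes 3/100.
Widad is living and takes 3/100.
Zuhair is living and takes 3/50.
Yasmin is living and takes 3/25.
Rashida predeceased; the 3/25 allotted to Rashida's branch passes to Rashida's issue by representation.
The 3/25 is divided into 2 equal shares of 3/50 among Samir, Dalia.
Samir predeceased; the 3/50 allotted to Samir's branch passes to Samir's issue by representation.
The 3/50 is divided into 3 equal shares of 1/50 among Jamal, Hanan, Tariq.
Jamal predeceased; the 1/50 allotted to Jamal's branch passes to Jamal's issue by representation.
The 1/50 is divided into 3 equal shares of 1/150 among Farouk, Amira, Layth.
Farouk is living and takes 1/150.
Amira is living and takes 1/150.
Layth is living and takes 1/150.
Hanan is living and takes 1/50.
Tariq is living and takes 1/50.
Dalia is living and takes 3/50.

Amira 1/150; Bashir 3/100; Dalia 3/50; Fahad 3/50; Farouk 1/150; Hamid 2/5; Hanan 1/50; Karim 3/50; Khalida 3/25; Layth 1/150; Tariq 1/50; Widad 3/100; Yasmin 3/25; Zuhair 3/50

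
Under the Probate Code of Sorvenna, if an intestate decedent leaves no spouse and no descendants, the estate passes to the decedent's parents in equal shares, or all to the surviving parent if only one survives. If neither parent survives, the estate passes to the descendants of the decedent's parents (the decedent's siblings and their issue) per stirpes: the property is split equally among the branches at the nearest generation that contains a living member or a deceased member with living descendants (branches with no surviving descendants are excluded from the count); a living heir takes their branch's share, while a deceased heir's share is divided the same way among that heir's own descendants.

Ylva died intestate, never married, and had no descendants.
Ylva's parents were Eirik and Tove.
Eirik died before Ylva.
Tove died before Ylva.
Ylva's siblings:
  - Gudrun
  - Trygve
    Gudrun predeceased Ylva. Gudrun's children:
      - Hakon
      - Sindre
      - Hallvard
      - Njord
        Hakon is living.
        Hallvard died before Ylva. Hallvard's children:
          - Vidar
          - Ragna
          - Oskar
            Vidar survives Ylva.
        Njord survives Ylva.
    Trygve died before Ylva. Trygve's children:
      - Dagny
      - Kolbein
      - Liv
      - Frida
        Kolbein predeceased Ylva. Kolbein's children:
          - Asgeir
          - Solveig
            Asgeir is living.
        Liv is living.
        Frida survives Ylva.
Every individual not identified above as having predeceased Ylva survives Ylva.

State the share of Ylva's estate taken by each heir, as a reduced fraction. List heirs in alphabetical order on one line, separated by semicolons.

Asgeir 1/16; Dagny 1/8; Frida 1/8; Hakon 1/8; Liv 1/8; Njord 1/8; Oskar 1/24; Ragna 1/24; Sindre 1/8; Solveig 1/16; Vidar 1/24

Neither parent survives and there are no descendants, so the estate passes to Ylva's siblings and their issue per stirpes.
The estate is divided into 2 equal shares of 1/2 among Gudrun, Trygve.
Gudrun predeceased; the 1/2 allotted to Gudrun's branch passes to Gudrun's issue by representation.
The 1/2 is divided into 4 equal shares of 1/8 among Hakon, Sindre, Hallvard, Njord.
Hakon is living and takes 1/8.
Sindre is living and takes 1/8.
Hallvard predeceased; the 1/8 allotted to Hallvard's branch passes to Hallvard's issue by representation.
The 1/8 is divided into 3 equal shares of 1/24 among Vidar, Ragna, Oskar.
Vidar is living and takes 1/24.
Ragna is living and takes 1/24.
Oskar is living and takes 1/24.
Njord is living and takes 1/8.
Trygve predeceased; the 1/2 allotted to Trygve's branch passes to Trygve's issue by representation.
The 1/2 is divided into 4 equal shares of 1/8 among Dagny, Kolbein, Liv, Frida.
Dagny is living and takes 1/8.
Kolbein predeceased; the 1/8 allotted to Kolbein's branch passes to Kolbein's issue by representation.
The 1/8 is divided into 2 equal shares of 1/16 among Asgeir, Solveig.
Asgeir is living and takes 1/16.
Solveig is living and takes 1/16.
Liv is living and takes 1/8.
Frida is living and takes 1/8.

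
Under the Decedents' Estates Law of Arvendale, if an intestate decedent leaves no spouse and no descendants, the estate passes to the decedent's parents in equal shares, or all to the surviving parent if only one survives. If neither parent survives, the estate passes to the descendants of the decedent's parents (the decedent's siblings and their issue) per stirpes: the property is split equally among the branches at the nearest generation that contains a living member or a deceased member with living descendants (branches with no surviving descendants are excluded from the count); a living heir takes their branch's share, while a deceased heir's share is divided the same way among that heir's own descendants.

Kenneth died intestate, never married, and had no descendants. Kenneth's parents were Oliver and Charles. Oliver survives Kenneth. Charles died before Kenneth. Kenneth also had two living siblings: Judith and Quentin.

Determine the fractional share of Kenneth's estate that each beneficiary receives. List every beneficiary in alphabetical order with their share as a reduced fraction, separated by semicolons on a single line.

Oliver 1

Only one parent, Oliver, survives, so Oliver takes the entire estate. The siblings take nothing because a surviving parent has priority.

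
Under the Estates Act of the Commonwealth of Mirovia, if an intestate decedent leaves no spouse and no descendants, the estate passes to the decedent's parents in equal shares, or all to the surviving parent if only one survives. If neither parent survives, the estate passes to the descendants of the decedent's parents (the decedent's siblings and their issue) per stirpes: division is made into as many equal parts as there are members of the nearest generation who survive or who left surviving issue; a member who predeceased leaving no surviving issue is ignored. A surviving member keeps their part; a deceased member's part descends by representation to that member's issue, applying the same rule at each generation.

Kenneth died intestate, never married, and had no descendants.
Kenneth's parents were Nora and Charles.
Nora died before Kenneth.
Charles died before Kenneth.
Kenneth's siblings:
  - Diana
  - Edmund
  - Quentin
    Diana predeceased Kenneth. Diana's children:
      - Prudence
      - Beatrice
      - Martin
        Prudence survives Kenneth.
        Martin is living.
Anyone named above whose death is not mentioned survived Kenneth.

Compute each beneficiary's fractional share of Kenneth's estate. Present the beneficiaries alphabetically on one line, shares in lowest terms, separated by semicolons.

Beatrice 1/9; Edmund 1/3; Martin 1/9; Prudence 1/9; Quentin 1/3

Neither parent survives and there are no descendants, so the estate passes to Kenneth's siblings and their issue per stirpes.
The estate is divided into 3 equal shares of 1/3 among Diana, Edmund, Quentin.
Diana predeceased; the 1/3 allotted to Diana's branch passes to Diana's issue by representation.
The 1/3 is divided into 3 equal shares of 1/9 among Prudence, Beatrice, Martin.
Prudence is living and takes 1/9.
Beatrice is living and takes 1/9.
Martin is living and takes 1/9.
Edmund is living and takes 1/3.
Quentin is living and takes 1/3.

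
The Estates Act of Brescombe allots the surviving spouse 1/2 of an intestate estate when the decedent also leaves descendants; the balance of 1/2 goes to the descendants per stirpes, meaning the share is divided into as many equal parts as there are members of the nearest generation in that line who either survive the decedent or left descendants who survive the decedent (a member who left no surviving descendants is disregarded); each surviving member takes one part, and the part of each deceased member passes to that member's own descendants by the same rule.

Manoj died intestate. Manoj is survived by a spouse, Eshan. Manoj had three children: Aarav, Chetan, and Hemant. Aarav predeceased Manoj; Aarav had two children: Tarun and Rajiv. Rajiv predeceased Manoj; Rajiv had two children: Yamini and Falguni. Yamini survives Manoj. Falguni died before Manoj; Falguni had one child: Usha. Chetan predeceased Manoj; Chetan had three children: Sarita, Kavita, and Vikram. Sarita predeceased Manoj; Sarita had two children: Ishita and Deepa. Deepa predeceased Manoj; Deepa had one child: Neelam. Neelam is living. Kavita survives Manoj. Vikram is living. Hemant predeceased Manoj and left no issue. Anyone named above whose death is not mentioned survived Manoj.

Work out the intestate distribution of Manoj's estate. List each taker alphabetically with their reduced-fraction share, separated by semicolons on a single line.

Eshan, as surviving spouse, takes 1/2.
The remaining 1/2 passes to Manoj's descendants per stirpes.
Hemant left no surviving issue, so that branch lapses and is disregarded.
The 1/2 is divided into 2 equal shares of 1/4 among Aarav, Chetan.
Aarav predeceased; the 1/4 allotted to Aarav's branch passes to Aarav's issue by representation.
The 1/4 is divided into 2 equal shares of 1/8 among Tarun, Rajiv.
Tarun is living and takes 1/8.
Rajiv predeceased; the 1/8 allotted to Rajiv's branch passes to Rajiv's issue by representation.
The 1/8 is divided into 2 equal shares of 1/16 among Yamini, Falguni.
Yamini is living and takes 1/16.
Falguni predeceased; the 1/16 allotted to Falguni's branch passes to Falguni's issue by representation.
Usha is the sole taker at this level and receives the full 1/16.
Chetan predeceased; the 1/4 allotted to Chetan's branch passes to Chetan's issue by representation.
The 1/4 is divided into 3 equal shares of 1/12 among Sarita, Kavita, Vikram.
Sarita predeceased; the 1/12 allotted to Sarita's branch passes to Sarita's issue by representation.
The 1/12 is divided into 2 equal shares of 1/24 among Ishita, Deepa.
Ishita is living and takes 1/24.
Deepa predeceased; the 1/24 allotted to Deepa's branch passes to Deepa's issue by representation.
Neelam is the sole taker at this level and receives the full 1/24.
Kavita is living and takes 1/12.
Vikram is living and takes 1/12.

Eshan 1/2; Ishita 1/24; Kavita 1/12; Neelam 1/24; Tarun 1/8; Usha 1/16; Vikram 1/12; Yamini 1/16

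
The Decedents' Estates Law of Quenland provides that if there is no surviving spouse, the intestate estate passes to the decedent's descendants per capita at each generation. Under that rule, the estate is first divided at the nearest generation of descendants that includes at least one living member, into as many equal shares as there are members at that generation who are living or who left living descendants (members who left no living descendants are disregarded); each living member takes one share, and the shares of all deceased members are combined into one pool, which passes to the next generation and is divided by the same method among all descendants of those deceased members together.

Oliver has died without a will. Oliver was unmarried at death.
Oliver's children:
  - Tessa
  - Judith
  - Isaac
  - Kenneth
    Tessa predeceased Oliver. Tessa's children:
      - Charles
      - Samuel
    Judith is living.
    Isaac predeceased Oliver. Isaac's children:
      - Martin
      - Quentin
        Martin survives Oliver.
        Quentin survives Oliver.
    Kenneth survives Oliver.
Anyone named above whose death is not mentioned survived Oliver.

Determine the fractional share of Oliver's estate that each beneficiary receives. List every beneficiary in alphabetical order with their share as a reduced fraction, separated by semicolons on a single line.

Charles 1/8; Judith 1/4; Kenneth 1/4; Martin 1/8; Quentin 1/8; Samuel 1/8

There is no surviving spouse, so the entire estate passes to Oliver's descendants per capita at each generation.
At generation 1 (Tessa, Judith, Isaac, Kenneth) there are 4 shares of (1)/4 = 1/4 each.
Living: Judith and Kenneth — each takes 1/4.
Deceased: Tessa and Isaac. Their combined 1/2 is pooled and carried to generation 2.
At generation 2 (Charles, Samuel, Martin, Quentin) there are 4 shares of (1/2)/4 = 1/8 each.
Living: Charles, Samuel, Martin, and Quentin — each takes 1/8.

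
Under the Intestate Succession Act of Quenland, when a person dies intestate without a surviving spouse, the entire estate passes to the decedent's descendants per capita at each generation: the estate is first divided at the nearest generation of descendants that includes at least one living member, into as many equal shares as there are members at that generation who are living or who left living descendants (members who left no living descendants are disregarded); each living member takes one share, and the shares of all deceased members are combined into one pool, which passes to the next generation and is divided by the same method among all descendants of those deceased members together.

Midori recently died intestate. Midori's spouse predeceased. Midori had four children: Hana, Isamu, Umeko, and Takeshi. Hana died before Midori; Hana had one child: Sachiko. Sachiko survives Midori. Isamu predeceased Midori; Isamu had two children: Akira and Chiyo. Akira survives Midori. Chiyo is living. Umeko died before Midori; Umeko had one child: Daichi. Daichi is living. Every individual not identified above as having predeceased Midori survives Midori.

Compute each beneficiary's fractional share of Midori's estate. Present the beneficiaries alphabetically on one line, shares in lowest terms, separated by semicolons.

Akira 3/16; Chiyo 3/16; Daichi 3/16; Sachiko 3/16; Takeshi 1/4

There is no surviving spouse, so the entire estate passes to Midori's descendants per capita at each generation.
At generation 1 (Hana, Isamu, Umeko, Takeshi) there are 4 shares of (1)/4 = 1/4 each.
Living: Takeshi — each takes 1/4.
Deceased: Hana, Isamu, and Umeko. Their combined 3/4 is pooled and carried to generation 2.
At generation 2 (Sachiko, Akira, Chiyo, Daichi) there are 4 shares of (3/4)/4 = 3/16 each.
Living: Sachiko, Akira, Chiyo, and Daichi — each takes 3/16.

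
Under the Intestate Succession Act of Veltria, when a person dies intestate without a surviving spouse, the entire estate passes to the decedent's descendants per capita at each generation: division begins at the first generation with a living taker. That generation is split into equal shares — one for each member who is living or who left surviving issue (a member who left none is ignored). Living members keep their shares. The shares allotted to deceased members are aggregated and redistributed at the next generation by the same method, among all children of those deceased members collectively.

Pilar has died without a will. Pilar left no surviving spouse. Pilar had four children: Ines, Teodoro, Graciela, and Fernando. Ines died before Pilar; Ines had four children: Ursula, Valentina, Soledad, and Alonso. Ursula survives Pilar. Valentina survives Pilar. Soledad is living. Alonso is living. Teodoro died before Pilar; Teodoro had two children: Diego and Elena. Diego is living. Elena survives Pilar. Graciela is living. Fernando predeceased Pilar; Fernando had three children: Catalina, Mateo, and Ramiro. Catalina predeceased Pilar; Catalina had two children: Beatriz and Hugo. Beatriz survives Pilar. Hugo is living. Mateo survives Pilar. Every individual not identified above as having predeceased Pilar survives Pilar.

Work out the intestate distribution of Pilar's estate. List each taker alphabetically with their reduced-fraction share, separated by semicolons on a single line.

There is no surviving spouse, so the entire estate passes to Pilar's descendants per capita at each generation.
At generation 1 (Ines, Teodoro, Graciela, Fernando) there are 4 shares of (1)/4 = 1/4 each.
Living: Graciela — each takes 1/4.
Deceased: Ines, Teodoro, and Fernando. Their combined 3/4 is pooled and carried to generation 2.
At generation 2 (Ursula, Valentina, Soledad, Alonso, Diego, Elena, Catalina, Mateo, Ramiro) there are 9 shares of (3/4)/9 = 1/12 each.
Living: Ursula, Valentina, Soledad, Alonso, Diego, Elena, Mateo, and Ramiro — each takes 1/12.
Deceased: Catalina. That 1/12 share is carried to generation 3.
At generation 3 (Beatriz, Hugo) there are 2 shares of (1/12)/2 = 1/24 each.
Living: Beatriz and Hugo — each takes 1/24.

Alonso 1/12; Beatriz 1/24; Diego 1/12; Elena 1/12; Graciela 1/4; Hugo 1/24; Mateo 1/12; Ramiro 1/12; Soledad 1/12; Ursula 1/12; Valentina 1/12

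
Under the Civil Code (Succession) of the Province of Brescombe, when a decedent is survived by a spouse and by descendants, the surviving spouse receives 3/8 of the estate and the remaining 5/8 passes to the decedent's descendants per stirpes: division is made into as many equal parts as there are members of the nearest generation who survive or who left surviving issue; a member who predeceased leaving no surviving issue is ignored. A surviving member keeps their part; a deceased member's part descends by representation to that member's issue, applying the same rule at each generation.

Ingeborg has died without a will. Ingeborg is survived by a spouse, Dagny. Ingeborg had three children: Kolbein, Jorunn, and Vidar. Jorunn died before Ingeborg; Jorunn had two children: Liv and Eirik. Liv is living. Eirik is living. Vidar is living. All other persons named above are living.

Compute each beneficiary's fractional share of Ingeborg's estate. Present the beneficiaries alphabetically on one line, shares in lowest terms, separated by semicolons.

Dagny, as surviving spouse, takes 3/8.
The remaining 5/8 passes to Ingeborg's descendants per stirpes.
The 5/8 is divided into 3 equal shares of 5/24 among Kolbein, Jorunn, Vidar.
Kolbein is living and takes 5/24.
Jorunn predeceased; the 5/24 allotted to Jorunn's branch passes to Jorunn's issue by representation.
The 5/24 is divided into 2 equal shares of 5/48 among Liv, Eirik.
Liv is living and takes 5/48.
Eirik is living and takes 5/48.
Vidar is living and takes 5/24.

Dagny 3/8; Eirik 5/48; Kolbein 5/24; Liv 5/48; Vidar 5/24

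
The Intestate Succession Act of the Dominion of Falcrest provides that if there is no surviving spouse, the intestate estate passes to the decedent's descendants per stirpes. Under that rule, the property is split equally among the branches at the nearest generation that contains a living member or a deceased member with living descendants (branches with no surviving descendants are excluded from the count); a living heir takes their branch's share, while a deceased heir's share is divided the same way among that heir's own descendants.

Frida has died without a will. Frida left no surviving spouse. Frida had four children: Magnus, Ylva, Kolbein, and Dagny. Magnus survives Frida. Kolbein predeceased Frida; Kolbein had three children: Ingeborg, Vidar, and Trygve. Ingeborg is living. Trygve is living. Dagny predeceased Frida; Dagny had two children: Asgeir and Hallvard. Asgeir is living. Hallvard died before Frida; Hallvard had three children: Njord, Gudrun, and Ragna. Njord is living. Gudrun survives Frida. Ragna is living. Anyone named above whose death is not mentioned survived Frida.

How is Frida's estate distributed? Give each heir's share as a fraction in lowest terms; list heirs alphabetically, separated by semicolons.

Asgeir 1/8; Gudrun 1/24; Ingeborg 1/12; Magnus 1/4; Njord 1/24; Ragna 1/24; Trygve 1/12; Vidar 1/12; Ylva 1/4

There is no surviving spouse, so the entire estate passes to Frida's descendants per stirpes.
The estate is divided into 4 equal shares of 1/4 among Magnus, Ylva, Kolbein, Dagny.
Magnus is living and takes 1/4.
Ylva is living and takes 1/4.
Kolbein predeceased; the 1/4 allotted to Kolbein's branch passes to Kolbein's issue by representation.
The 1/4 is divided into 3 equal shares of 1/12 among Ingeborg, Vidar, Trygve.
Ingeborg is living and takes 1/12.
Vidar is living and takes 1/12.
Trygve is living and takes 1/12.
Dagny predeceased; the 1/4 allotted to Dagny's branch passes to Dagny's issue by representation.
The 1/4 is divided into 2 equal shares of 1/8 among Asgeir, Hallvard.
Asgeir is living and takes 1/8.
Hallvard predeceased; the 1/8 allotted to Hallvard's branch passes to Hallvard's issue by representation.
The 1/8 is divided into 3 equal shares of 1/24 among Njord, Gudrun, Ragna.
Njord is living and takes 1/24.
Gudrun is living and takes 1/24.
Ragna is living and takes 1/24.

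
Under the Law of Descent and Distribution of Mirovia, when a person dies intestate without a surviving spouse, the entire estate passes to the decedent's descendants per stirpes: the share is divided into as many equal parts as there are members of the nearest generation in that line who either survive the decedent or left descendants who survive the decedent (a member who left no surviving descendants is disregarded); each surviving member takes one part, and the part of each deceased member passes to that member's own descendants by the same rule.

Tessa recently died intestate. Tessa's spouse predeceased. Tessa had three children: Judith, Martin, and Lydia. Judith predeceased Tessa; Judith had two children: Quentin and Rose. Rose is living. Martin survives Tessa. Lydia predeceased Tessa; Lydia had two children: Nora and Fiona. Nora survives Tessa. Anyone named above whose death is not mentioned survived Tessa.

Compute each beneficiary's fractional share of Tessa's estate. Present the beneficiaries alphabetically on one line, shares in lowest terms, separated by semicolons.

There is no surviving spouse, so the entire estate passes to Tessa's descendants per stirpes.
The estate is divided into 3 equal shares of 1/3 among Judith, Martin, Lydia.
Judith predeceased; the 1/3 allotted to Judith's branch passes to Judith's issue by representation.
The 1/3 is divided into 2 equal shares of 1/6 among Quentin, Rose.
Quentin is living and takes 1/6.
Rose is living and takes 1/6.
Martin is living and takes 1/3.
Lydia predeceased; the 1/3 allotted to Lydia's branch passes to Lydia's issue by representation.
The 1/3 is divided into 2 equal shares of 1/6 among Nora, Fiona.
Nora is living and takes 1/6.
Fiona is living and takes 1/6.

Fiona 1/6; Martin 1/3; Nora 1/6; Quentin 1/6; Rose 1/6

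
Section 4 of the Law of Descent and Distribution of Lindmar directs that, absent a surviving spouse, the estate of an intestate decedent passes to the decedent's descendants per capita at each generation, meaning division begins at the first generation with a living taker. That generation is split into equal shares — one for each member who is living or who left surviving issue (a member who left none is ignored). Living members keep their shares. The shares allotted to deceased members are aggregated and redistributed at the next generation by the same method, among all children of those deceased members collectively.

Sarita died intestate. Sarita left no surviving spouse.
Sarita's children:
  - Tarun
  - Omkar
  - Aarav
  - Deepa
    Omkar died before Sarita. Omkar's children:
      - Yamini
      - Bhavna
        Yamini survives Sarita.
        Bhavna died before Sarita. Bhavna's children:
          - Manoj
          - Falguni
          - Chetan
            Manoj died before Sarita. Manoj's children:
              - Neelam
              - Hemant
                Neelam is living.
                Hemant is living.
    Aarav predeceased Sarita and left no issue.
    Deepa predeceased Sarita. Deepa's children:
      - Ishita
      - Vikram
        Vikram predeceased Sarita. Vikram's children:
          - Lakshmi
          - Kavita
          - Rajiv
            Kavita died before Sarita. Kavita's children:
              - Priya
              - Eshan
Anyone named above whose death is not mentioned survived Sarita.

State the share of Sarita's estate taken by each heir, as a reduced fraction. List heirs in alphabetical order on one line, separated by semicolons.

Chetan 1/18; Eshan 1/36; Falguni 1/18; Hemant 1/36; Ishita 1/6; Lakshmi 1/18; Neelam 1/36; Priya 1/36; Rajiv 1/18; Tarun 1/3; Yamini 1/6

There is no surviving spouse, so the entire estate passes to Sarita's descendants per capita at each generation.
At generation 1 (Tarun, Omkar, Deepa) there are 3 shares of (1)/3 = 1/3 each.
Living: Tarun — each takes 1/3.
Deceased: Omkar and Deepa. Their combined 2/3 is pooled and carried to generation 2.
At generation 2 (Yamini, Bhavna, Ishita, Vikram) there are 4 shares of (2/3)/4 = 1/6 each.
Living: Yamini and Ishita — each takes 1/6.
Deceased: Bhavna and Vikram. Their combined 1/3 is pooled and carried to generation 3.
At generation 3 (Manoj, Falguni, Chetan, Lakshmi, Kavita, Rajiv) there are 6 shares of (1/3)/6 = 1/18 each.
Living: Falguni, Chetan, Lakshmi, and Rajiv — each takes 1/18.
Deceased: Manoj and Kavita. Their combined 1/9 is pooled and carried to generation 4.
At generation 4 (Neelam, Hemant, Priya, Eshan) there are 4 shares of (1/9)/4 = 1/36 each.
Living: Neelam, Hemant, Priya, and Eshan — each takes 1/36.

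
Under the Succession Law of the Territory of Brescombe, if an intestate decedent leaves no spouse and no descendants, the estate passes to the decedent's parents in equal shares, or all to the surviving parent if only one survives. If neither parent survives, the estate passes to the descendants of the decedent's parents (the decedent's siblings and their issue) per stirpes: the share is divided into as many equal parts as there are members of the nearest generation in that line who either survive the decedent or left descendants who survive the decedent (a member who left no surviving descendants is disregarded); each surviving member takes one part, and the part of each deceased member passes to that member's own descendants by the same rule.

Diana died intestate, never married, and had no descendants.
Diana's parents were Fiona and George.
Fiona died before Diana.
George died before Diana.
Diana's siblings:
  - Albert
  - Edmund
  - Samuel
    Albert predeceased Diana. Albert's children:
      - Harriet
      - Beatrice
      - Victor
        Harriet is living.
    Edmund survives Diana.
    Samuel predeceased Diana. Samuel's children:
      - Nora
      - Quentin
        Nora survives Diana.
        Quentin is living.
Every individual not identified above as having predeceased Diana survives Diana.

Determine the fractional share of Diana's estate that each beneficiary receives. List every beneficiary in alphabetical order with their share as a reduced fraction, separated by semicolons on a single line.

Neither parent survives and there are no descendants, so the estate passes to Diana's siblings and their issue per stirpes.
The estate is divided into 3 equal shares of 1/3 among Albert, Edmund, Samuel.
Albert predeceased; the 1/3 allotted to Albert's branch passes to Albert's issue by representation.
The 1/3 is divided into 3 equal shares of 1/9 among Harriet, Beatrice, Victor.
Harriet is living and takes 1/9.
Beatrice is living and takes 1/9.
Victor is living and takes 1/9.
Edmund is living and takes 1/3.
Samuel predeceased; the 1/3 allotted to Samuel's branch passes to Samuel's issue by representation.
The 1/3 is divided into 2 equal shares of 1/6 among Nora, Quentin.
Nora is living and takes 1/6.
Quentin is living and takes 1/6.

Beatrice 1/9; Edmund 1/3; Harriet 1/9; Nora 1/6; Quentin 1/6; Victor 1/9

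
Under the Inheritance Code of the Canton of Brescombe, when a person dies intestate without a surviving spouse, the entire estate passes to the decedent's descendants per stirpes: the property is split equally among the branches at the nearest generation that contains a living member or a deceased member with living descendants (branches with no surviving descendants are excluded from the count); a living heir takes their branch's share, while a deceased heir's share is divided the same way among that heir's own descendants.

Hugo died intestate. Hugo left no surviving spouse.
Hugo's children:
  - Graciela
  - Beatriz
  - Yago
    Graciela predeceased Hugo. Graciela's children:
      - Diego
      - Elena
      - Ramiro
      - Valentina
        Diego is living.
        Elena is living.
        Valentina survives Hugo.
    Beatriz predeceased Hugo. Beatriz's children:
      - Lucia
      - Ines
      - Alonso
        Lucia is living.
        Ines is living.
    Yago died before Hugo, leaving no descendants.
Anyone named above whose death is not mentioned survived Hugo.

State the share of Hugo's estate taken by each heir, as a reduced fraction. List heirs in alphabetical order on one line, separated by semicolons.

Alonso 1/6; Diego 1/8; Elena 1/8; Ines 1/6; Lucia 1/6; Ramiro 1/8; Valentina 1/8

There is no surviving spouse, so the entire estate passes to Hugo's descendants per stirpes.
Yago left no surviving issue, so that branch lapses and is disregarded.
The estate is divided into 2 equal shares of 1/2 among Graciela, Beatriz.
Graciela predeceased; the 1/2 allotted to Graciela's branch passes to Graciela's issue by representation.
The 1/2 is divided into 4 equal shares of 1/8 among Diego, Elena, Ramiro, Valentina.
Diego is living and takes 1/8.
Elena is living and takes 1/8.
Ramiro is living and takes 1/8.
Valentina is living and takes 1/8.
Beatriz predeceased; the 1/2 allotted to Beatriz's branch passes to Beatriz's issue by representation.
The 1/2 is divided into 3 equal shares of 1/6 among Lucia, Ines, Alonso.
Lucia is living and takes 1/6.
Ines is living and takes 1/6.
Alonso is living and takes 1/6.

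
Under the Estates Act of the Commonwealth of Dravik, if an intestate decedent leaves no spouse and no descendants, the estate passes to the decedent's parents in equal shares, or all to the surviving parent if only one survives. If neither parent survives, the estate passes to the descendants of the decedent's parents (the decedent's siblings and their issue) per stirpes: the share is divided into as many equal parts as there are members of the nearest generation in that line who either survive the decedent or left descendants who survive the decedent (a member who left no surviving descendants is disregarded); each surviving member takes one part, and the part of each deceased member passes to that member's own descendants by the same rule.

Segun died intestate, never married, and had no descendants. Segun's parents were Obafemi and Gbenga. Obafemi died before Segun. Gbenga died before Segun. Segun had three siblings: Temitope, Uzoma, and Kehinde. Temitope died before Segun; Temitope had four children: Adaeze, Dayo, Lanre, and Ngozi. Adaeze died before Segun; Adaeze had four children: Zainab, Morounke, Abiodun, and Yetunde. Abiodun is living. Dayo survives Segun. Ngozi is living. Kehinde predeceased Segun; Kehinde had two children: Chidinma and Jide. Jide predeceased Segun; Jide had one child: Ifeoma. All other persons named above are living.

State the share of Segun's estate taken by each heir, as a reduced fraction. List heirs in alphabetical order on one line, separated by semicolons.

Neither parent survives and there are no descendants, so the estate passes to Segun's siblings and their issue per stirpes.
The estate is divided into 3 equal shares of 1/3 among Temitope, Uzoma, Kehinde.
Temitope predeceased; the 1/3 allotted to Temitope's branch passes to Temitope's issue by representation.
The 1/3 is divided into 4 equal shares of 1/12 among Adaeze, Dayo, Lanre, Ngozi.
Adaeze predeceased; the 1/12 allotted to Adaeze's branch passes to Adaeze's issue by representation.
The 1/12 is divided into 4 equal shares of 1/48 among Zainab, Morounke, Abiodun, Yetunde.
Zainab is living and takes 1/48.
Morounke is living and takes 1/48.
Abiodun is living and takes 1/48.
Yetunde is living and takes 1/48.
Dayo is living and takes 1/12.
Lanre is living and takes 1/12.
Ngozi is living and takes 1/12.
Uzoma is living and takes 1/3.
Kehinde predeceased; the 1/3 allotted to Kehinde's branch passes to Kehinde's issue by representation.
The 1/3 is divided into 2 equal shares of 1/6 among Chidinma, Jide.
Chidinma is living and takes 1/6.
Jide predeceased; the 1/6 allotted to Jide's branch passes to Jide's issue by representation.
Ifeoma is the sole taker at this level and receives the full 1/6.

Abiodun 1/48; Chidinma 1/6; Dayo 1/12; Ifeoma 1/6; Lanre 1/12; Morounke 1/48; Ngozi 1/12; Uzoma 1/3; Yetunde 1/48; Zainab 1/48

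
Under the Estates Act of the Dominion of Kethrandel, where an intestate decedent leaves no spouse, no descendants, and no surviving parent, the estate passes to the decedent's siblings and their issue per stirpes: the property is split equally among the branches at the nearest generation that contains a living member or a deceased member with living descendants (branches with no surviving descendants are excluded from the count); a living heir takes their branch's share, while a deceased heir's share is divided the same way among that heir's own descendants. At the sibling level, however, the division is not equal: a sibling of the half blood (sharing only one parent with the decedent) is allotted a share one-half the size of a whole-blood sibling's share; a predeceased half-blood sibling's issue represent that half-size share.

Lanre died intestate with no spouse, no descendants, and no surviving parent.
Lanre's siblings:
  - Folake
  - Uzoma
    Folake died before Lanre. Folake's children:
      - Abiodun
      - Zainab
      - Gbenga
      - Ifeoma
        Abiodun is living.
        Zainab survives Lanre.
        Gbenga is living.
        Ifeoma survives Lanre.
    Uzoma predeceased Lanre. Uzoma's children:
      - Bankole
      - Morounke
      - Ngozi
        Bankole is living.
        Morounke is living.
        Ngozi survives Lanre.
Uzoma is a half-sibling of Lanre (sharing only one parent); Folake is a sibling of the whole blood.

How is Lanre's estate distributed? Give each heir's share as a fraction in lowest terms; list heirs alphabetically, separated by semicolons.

No spouse, descendants, or parent survives, so the estate passes to Lanre's siblings per stirpes.
Half-blood siblings count for one-half the weight of whole-blood siblings at the initial division.
Dividing 1 in proportion to weights (total weight 3/2): Folake (weight 1) → 2/3; Uzoma (weight 1/2) → 1/3.
Folake predeceased; the 2/3 allotted to Folake's branch passes to Folake's issue by representation.
The 2/3 is divided into 4 equal shares of 1/6 among Abiodun, Zainab, Gbenga, Ifeoma.
Abiodun is living and takes 1/6.
Zainab is living and takes 1/6.
Gbenga is living and takes 1/6.
Ifeoma is living and takes 1/6.
Uzoma predeceased; the 1/3 allotted to Uzoma's branch passes to Uzoma's issue by representation.
The 1/3 is divided into 3 equal shares of 1/9 among Bankole, Morounke, Ngozi.
Bankole is living and takes 1/9.
Morounke is living and takes 1/9.
Ngozi is living and takes 1/9.

Abiodun 1/6; Bankole 1/9; Gbenga 1/6; Ifeoma 1/6; Morounke 1/9; Ngozi 1/9; Zainab 1/6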